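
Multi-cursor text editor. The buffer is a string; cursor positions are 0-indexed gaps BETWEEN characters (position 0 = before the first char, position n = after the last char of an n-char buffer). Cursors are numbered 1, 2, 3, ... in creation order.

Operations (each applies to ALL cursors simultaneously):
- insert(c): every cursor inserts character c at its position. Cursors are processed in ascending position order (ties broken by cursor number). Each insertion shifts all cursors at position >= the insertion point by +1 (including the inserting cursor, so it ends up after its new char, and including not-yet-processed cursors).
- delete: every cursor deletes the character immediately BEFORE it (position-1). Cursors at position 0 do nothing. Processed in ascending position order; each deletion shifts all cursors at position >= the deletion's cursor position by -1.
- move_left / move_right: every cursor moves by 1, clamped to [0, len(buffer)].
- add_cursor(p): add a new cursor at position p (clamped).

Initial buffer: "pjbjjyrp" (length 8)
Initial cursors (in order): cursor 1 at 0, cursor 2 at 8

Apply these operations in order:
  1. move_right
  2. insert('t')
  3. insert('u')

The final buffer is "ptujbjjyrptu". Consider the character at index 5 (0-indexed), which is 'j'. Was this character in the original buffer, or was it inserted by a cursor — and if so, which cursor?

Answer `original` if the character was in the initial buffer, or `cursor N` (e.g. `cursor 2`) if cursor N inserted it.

Answer: original

Derivation:
After op 1 (move_right): buffer="pjbjjyrp" (len 8), cursors c1@1 c2@8, authorship ........
After op 2 (insert('t')): buffer="ptjbjjyrpt" (len 10), cursors c1@2 c2@10, authorship .1.......2
After op 3 (insert('u')): buffer="ptujbjjyrptu" (len 12), cursors c1@3 c2@12, authorship .11.......22
Authorship (.=original, N=cursor N): . 1 1 . . . . . . . 2 2
Index 5: author = original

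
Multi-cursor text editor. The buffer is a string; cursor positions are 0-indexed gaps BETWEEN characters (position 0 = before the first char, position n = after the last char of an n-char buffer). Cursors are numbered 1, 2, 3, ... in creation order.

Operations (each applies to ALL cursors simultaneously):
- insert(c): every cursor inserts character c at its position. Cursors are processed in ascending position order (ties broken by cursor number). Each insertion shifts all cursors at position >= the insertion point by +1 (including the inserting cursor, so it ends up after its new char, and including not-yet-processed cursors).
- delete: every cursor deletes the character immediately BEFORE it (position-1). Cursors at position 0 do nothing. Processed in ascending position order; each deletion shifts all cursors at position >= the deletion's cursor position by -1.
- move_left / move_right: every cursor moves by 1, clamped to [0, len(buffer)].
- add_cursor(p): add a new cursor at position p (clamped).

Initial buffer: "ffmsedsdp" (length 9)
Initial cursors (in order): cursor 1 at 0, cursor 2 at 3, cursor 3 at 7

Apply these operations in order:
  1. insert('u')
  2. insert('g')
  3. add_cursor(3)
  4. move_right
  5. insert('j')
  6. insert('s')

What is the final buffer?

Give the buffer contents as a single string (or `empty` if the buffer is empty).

After op 1 (insert('u')): buffer="uffmusedsudp" (len 12), cursors c1@1 c2@5 c3@10, authorship 1...2....3..
After op 2 (insert('g')): buffer="ugffmugsedsugdp" (len 15), cursors c1@2 c2@7 c3@13, authorship 11...22....33..
After op 3 (add_cursor(3)): buffer="ugffmugsedsugdp" (len 15), cursors c1@2 c4@3 c2@7 c3@13, authorship 11...22....33..
After op 4 (move_right): buffer="ugffmugsedsugdp" (len 15), cursors c1@3 c4@4 c2@8 c3@14, authorship 11...22....33..
After op 5 (insert('j')): buffer="ugfjfjmugsjedsugdjp" (len 19), cursors c1@4 c4@6 c2@11 c3@18, authorship 11.1.4.22.2...33.3.
After op 6 (insert('s')): buffer="ugfjsfjsmugsjsedsugdjsp" (len 23), cursors c1@5 c4@8 c2@14 c3@22, authorship 11.11.44.22.22...33.33.

Answer: ugfjsfjsmugsjsedsugdjsp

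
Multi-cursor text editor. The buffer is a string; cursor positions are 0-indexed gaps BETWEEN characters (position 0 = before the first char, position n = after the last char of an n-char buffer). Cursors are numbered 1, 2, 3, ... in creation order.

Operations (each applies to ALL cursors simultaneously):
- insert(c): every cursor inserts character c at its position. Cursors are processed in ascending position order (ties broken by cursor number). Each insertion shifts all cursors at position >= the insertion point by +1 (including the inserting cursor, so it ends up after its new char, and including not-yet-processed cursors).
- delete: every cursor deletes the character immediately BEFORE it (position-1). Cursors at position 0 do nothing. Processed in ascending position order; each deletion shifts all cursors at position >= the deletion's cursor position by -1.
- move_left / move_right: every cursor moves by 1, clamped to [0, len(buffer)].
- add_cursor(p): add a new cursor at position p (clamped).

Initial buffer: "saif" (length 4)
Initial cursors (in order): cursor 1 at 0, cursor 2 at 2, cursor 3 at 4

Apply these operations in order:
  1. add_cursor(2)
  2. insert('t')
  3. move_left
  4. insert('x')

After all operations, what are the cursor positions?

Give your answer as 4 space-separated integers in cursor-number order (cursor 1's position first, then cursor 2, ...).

After op 1 (add_cursor(2)): buffer="saif" (len 4), cursors c1@0 c2@2 c4@2 c3@4, authorship ....
After op 2 (insert('t')): buffer="tsattift" (len 8), cursors c1@1 c2@5 c4@5 c3@8, authorship 1..24..3
After op 3 (move_left): buffer="tsattift" (len 8), cursors c1@0 c2@4 c4@4 c3@7, authorship 1..24..3
After op 4 (insert('x')): buffer="xtsatxxtifxt" (len 12), cursors c1@1 c2@7 c4@7 c3@11, authorship 11..2244..33

Answer: 1 7 11 7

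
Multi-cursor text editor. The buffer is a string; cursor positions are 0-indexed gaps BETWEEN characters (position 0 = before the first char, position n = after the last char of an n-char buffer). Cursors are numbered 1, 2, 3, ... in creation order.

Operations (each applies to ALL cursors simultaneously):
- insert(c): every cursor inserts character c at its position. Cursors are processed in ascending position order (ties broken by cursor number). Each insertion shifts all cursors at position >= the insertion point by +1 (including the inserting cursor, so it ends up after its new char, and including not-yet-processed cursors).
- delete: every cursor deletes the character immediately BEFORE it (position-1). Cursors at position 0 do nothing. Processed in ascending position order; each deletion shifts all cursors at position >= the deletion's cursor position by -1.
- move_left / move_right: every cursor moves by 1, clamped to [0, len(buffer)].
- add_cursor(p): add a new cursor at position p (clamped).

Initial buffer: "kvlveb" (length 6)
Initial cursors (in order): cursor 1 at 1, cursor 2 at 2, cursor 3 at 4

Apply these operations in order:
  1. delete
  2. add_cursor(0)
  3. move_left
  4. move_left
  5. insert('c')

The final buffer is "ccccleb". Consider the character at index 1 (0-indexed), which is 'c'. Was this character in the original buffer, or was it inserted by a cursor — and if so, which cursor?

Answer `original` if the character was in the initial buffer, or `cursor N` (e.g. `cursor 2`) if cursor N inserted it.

After op 1 (delete): buffer="leb" (len 3), cursors c1@0 c2@0 c3@1, authorship ...
After op 2 (add_cursor(0)): buffer="leb" (len 3), cursors c1@0 c2@0 c4@0 c3@1, authorship ...
After op 3 (move_left): buffer="leb" (len 3), cursors c1@0 c2@0 c3@0 c4@0, authorship ...
After op 4 (move_left): buffer="leb" (len 3), cursors c1@0 c2@0 c3@0 c4@0, authorship ...
After op 5 (insert('c')): buffer="ccccleb" (len 7), cursors c1@4 c2@4 c3@4 c4@4, authorship 1234...
Authorship (.=original, N=cursor N): 1 2 3 4 . . .
Index 1: author = 2

Answer: cursor 2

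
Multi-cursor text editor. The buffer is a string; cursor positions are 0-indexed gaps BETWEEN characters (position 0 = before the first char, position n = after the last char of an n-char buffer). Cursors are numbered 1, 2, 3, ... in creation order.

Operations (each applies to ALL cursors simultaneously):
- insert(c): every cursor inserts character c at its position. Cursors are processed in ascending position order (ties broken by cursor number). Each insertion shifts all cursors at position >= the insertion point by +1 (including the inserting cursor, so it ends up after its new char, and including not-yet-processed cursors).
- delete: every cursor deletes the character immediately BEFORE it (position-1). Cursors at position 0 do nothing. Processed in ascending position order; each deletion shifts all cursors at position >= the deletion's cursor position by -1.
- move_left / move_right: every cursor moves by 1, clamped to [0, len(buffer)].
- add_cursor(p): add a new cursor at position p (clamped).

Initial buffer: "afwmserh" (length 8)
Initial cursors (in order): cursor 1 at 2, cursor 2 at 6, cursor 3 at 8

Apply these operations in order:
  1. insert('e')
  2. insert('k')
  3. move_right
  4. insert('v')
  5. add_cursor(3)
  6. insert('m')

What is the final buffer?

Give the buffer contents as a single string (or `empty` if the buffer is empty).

Answer: afemkwvmmseekrvmhekvm

Derivation:
After op 1 (insert('e')): buffer="afewmseerhe" (len 11), cursors c1@3 c2@8 c3@11, authorship ..1....2..3
After op 2 (insert('k')): buffer="afekwmseekrhek" (len 14), cursors c1@4 c2@10 c3@14, authorship ..11....22..33
After op 3 (move_right): buffer="afekwmseekrhek" (len 14), cursors c1@5 c2@11 c3@14, authorship ..11....22..33
After op 4 (insert('v')): buffer="afekwvmseekrvhekv" (len 17), cursors c1@6 c2@13 c3@17, authorship ..11.1...22.2.333
After op 5 (add_cursor(3)): buffer="afekwvmseekrvhekv" (len 17), cursors c4@3 c1@6 c2@13 c3@17, authorship ..11.1...22.2.333
After op 6 (insert('m')): buffer="afemkwvmmseekrvmhekvm" (len 21), cursors c4@4 c1@8 c2@16 c3@21, authorship ..141.11...22.22.3333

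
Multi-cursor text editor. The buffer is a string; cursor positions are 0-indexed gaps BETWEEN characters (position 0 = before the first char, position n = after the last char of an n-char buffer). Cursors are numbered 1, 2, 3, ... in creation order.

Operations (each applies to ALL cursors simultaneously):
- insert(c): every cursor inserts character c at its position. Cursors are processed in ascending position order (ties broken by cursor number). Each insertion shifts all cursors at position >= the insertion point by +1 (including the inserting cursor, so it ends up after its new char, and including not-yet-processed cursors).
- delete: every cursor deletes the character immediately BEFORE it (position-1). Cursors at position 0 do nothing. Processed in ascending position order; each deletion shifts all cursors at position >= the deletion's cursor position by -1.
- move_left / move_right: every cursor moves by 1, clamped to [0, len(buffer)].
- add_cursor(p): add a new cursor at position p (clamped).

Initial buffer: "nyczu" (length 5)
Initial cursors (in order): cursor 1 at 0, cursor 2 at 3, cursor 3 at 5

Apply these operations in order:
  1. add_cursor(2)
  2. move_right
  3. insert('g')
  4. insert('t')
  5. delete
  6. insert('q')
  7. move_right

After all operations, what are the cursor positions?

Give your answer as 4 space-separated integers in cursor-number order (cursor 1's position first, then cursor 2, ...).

After op 1 (add_cursor(2)): buffer="nyczu" (len 5), cursors c1@0 c4@2 c2@3 c3@5, authorship .....
After op 2 (move_right): buffer="nyczu" (len 5), cursors c1@1 c4@3 c2@4 c3@5, authorship .....
After op 3 (insert('g')): buffer="ngycgzgug" (len 9), cursors c1@2 c4@5 c2@7 c3@9, authorship .1..4.2.3
After op 4 (insert('t')): buffer="ngtycgtzgtugt" (len 13), cursors c1@3 c4@7 c2@10 c3@13, authorship .11..44.22.33
After op 5 (delete): buffer="ngycgzgug" (len 9), cursors c1@2 c4@5 c2@7 c3@9, authorship .1..4.2.3
After op 6 (insert('q')): buffer="ngqycgqzgqugq" (len 13), cursors c1@3 c4@7 c2@10 c3@13, authorship .11..44.22.33
After op 7 (move_right): buffer="ngqycgqzgqugq" (len 13), cursors c1@4 c4@8 c2@11 c3@13, authorship .11..44.22.33

Answer: 4 11 13 8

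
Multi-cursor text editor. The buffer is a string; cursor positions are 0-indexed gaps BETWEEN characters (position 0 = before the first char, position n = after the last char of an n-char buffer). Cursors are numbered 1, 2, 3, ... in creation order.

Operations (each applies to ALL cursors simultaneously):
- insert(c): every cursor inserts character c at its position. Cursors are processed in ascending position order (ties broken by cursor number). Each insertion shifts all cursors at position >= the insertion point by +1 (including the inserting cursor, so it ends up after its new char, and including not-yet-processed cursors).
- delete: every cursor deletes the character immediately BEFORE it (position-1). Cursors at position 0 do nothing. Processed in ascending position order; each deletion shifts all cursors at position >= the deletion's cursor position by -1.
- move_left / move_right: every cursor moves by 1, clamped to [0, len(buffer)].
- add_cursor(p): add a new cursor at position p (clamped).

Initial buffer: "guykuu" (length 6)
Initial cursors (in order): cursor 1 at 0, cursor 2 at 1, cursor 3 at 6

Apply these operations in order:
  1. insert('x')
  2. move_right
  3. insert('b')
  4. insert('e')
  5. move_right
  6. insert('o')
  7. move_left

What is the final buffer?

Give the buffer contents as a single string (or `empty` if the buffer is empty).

Answer: xgbexoubeyokuuxbeo

Derivation:
After op 1 (insert('x')): buffer="xgxuykuux" (len 9), cursors c1@1 c2@3 c3@9, authorship 1.2.....3
After op 2 (move_right): buffer="xgxuykuux" (len 9), cursors c1@2 c2@4 c3@9, authorship 1.2.....3
After op 3 (insert('b')): buffer="xgbxubykuuxb" (len 12), cursors c1@3 c2@6 c3@12, authorship 1.12.2....33
After op 4 (insert('e')): buffer="xgbexubeykuuxbe" (len 15), cursors c1@4 c2@8 c3@15, authorship 1.112.22....333
After op 5 (move_right): buffer="xgbexubeykuuxbe" (len 15), cursors c1@5 c2@9 c3@15, authorship 1.112.22....333
After op 6 (insert('o')): buffer="xgbexoubeyokuuxbeo" (len 18), cursors c1@6 c2@11 c3@18, authorship 1.1121.22.2...3333
After op 7 (move_left): buffer="xgbexoubeyokuuxbeo" (len 18), cursors c1@5 c2@10 c3@17, authorship 1.1121.22.2...3333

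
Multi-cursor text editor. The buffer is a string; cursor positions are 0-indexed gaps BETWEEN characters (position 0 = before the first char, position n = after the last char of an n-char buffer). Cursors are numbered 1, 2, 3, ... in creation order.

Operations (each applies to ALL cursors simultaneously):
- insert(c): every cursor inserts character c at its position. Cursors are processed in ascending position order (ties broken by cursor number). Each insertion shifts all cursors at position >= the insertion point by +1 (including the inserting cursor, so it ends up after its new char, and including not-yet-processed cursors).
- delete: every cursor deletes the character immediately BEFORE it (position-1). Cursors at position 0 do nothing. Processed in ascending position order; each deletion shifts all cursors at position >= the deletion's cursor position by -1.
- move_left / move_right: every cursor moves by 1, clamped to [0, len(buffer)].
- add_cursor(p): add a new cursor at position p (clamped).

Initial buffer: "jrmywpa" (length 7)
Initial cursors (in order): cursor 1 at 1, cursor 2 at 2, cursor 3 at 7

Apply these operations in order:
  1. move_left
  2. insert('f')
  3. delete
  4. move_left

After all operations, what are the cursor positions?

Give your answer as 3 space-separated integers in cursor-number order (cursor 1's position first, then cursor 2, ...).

After op 1 (move_left): buffer="jrmywpa" (len 7), cursors c1@0 c2@1 c3@6, authorship .......
After op 2 (insert('f')): buffer="fjfrmywpfa" (len 10), cursors c1@1 c2@3 c3@9, authorship 1.2.....3.
After op 3 (delete): buffer="jrmywpa" (len 7), cursors c1@0 c2@1 c3@6, authorship .......
After op 4 (move_left): buffer="jrmywpa" (len 7), cursors c1@0 c2@0 c3@5, authorship .......

Answer: 0 0 5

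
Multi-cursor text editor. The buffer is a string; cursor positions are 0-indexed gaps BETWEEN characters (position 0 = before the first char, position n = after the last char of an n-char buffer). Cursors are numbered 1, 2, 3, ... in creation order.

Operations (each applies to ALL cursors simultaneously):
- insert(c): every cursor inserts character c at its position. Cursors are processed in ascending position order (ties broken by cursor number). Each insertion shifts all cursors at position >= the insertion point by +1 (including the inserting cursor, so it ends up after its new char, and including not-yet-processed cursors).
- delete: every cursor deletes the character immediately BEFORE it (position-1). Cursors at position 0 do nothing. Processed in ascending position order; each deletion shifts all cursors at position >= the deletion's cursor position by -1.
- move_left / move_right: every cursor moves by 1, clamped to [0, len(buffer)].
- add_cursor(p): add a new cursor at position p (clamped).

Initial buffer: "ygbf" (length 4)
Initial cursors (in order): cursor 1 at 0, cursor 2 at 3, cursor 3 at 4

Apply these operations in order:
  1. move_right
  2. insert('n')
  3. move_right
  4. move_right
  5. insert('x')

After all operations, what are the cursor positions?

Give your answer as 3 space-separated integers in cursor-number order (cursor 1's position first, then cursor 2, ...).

After op 1 (move_right): buffer="ygbf" (len 4), cursors c1@1 c2@4 c3@4, authorship ....
After op 2 (insert('n')): buffer="yngbfnn" (len 7), cursors c1@2 c2@7 c3@7, authorship .1...23
After op 3 (move_right): buffer="yngbfnn" (len 7), cursors c1@3 c2@7 c3@7, authorship .1...23
After op 4 (move_right): buffer="yngbfnn" (len 7), cursors c1@4 c2@7 c3@7, authorship .1...23
After op 5 (insert('x')): buffer="yngbxfnnxx" (len 10), cursors c1@5 c2@10 c3@10, authorship .1..1.2323

Answer: 5 10 10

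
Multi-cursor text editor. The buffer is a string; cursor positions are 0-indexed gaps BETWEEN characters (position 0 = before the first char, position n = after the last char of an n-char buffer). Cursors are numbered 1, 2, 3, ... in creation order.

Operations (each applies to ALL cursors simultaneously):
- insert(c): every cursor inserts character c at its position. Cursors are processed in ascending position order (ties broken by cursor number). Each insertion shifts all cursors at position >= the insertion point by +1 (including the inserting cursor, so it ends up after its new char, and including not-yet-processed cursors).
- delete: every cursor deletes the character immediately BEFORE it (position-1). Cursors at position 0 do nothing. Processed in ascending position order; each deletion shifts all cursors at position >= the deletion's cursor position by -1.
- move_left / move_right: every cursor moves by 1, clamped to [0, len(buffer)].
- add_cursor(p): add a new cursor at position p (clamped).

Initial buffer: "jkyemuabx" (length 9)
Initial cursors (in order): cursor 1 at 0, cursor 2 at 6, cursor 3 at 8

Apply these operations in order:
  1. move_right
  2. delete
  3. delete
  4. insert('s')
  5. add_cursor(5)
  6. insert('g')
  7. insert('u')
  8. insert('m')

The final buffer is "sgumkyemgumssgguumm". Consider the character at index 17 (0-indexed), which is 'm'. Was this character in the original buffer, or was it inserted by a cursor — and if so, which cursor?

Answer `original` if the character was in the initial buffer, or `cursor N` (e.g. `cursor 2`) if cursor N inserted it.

After op 1 (move_right): buffer="jkyemuabx" (len 9), cursors c1@1 c2@7 c3@9, authorship .........
After op 2 (delete): buffer="kyemub" (len 6), cursors c1@0 c2@5 c3@6, authorship ......
After op 3 (delete): buffer="kyem" (len 4), cursors c1@0 c2@4 c3@4, authorship ....
After op 4 (insert('s')): buffer="skyemss" (len 7), cursors c1@1 c2@7 c3@7, authorship 1....23
After op 5 (add_cursor(5)): buffer="skyemss" (len 7), cursors c1@1 c4@5 c2@7 c3@7, authorship 1....23
After op 6 (insert('g')): buffer="sgkyemgssgg" (len 11), cursors c1@2 c4@7 c2@11 c3@11, authorship 11....42323
After op 7 (insert('u')): buffer="sgukyemgussgguu" (len 15), cursors c1@3 c4@9 c2@15 c3@15, authorship 111....44232323
After op 8 (insert('m')): buffer="sgumkyemgumssgguumm" (len 19), cursors c1@4 c4@11 c2@19 c3@19, authorship 1111....44423232323
Authorship (.=original, N=cursor N): 1 1 1 1 . . . . 4 4 4 2 3 2 3 2 3 2 3
Index 17: author = 2

Answer: cursor 2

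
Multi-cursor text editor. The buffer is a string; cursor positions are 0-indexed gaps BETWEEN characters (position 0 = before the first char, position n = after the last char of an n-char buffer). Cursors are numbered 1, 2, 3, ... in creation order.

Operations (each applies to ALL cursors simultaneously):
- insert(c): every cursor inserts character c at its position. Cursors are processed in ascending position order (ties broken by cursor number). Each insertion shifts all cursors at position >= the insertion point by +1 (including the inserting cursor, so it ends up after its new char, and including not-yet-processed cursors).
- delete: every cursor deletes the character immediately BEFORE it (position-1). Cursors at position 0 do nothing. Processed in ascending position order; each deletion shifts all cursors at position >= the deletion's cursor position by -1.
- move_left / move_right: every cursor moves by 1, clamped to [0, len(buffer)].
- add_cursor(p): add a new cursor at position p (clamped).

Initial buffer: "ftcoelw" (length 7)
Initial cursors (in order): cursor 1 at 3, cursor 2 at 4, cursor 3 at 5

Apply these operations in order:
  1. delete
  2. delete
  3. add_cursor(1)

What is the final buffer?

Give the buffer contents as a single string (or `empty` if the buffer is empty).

After op 1 (delete): buffer="ftlw" (len 4), cursors c1@2 c2@2 c3@2, authorship ....
After op 2 (delete): buffer="lw" (len 2), cursors c1@0 c2@0 c3@0, authorship ..
After op 3 (add_cursor(1)): buffer="lw" (len 2), cursors c1@0 c2@0 c3@0 c4@1, authorship ..

Answer: lw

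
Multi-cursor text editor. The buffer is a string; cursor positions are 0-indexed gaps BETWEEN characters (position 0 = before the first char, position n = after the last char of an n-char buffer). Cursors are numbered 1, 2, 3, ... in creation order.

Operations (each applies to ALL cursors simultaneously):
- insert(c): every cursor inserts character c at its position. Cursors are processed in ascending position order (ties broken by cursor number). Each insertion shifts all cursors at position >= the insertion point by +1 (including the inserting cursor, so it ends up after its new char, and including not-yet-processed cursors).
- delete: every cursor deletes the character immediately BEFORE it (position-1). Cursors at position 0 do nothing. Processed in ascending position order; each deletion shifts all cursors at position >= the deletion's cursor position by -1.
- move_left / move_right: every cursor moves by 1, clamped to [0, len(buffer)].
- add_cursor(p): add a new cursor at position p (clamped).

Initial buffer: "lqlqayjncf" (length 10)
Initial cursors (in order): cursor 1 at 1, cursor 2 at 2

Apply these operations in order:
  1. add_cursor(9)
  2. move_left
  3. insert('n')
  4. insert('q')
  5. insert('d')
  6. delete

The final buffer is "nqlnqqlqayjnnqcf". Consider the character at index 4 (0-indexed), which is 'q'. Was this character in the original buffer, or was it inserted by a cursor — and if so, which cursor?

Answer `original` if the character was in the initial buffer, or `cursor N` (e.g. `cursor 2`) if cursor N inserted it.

Answer: cursor 2

Derivation:
After op 1 (add_cursor(9)): buffer="lqlqayjncf" (len 10), cursors c1@1 c2@2 c3@9, authorship ..........
After op 2 (move_left): buffer="lqlqayjncf" (len 10), cursors c1@0 c2@1 c3@8, authorship ..........
After op 3 (insert('n')): buffer="nlnqlqayjnncf" (len 13), cursors c1@1 c2@3 c3@11, authorship 1.2.......3..
After op 4 (insert('q')): buffer="nqlnqqlqayjnnqcf" (len 16), cursors c1@2 c2@5 c3@14, authorship 11.22.......33..
After op 5 (insert('d')): buffer="nqdlnqdqlqayjnnqdcf" (len 19), cursors c1@3 c2@7 c3@17, authorship 111.222.......333..
After op 6 (delete): buffer="nqlnqqlqayjnnqcf" (len 16), cursors c1@2 c2@5 c3@14, authorship 11.22.......33..
Authorship (.=original, N=cursor N): 1 1 . 2 2 . . . . . . . 3 3 . .
Index 4: author = 2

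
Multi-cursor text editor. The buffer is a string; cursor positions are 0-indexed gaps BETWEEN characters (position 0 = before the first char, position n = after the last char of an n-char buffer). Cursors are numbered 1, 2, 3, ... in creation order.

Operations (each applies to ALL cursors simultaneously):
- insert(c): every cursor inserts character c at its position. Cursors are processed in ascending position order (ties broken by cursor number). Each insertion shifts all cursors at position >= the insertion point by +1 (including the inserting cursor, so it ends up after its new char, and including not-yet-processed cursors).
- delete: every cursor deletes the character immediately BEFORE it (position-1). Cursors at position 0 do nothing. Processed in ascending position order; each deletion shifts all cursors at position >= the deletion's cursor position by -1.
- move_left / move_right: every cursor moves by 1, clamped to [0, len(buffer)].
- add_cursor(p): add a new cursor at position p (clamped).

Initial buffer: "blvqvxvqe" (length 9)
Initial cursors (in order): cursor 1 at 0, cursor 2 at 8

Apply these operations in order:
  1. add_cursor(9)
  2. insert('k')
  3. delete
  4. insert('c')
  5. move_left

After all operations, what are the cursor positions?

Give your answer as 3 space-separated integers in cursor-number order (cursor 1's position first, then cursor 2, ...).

After op 1 (add_cursor(9)): buffer="blvqvxvqe" (len 9), cursors c1@0 c2@8 c3@9, authorship .........
After op 2 (insert('k')): buffer="kblvqvxvqkek" (len 12), cursors c1@1 c2@10 c3@12, authorship 1........2.3
After op 3 (delete): buffer="blvqvxvqe" (len 9), cursors c1@0 c2@8 c3@9, authorship .........
After op 4 (insert('c')): buffer="cblvqvxvqcec" (len 12), cursors c1@1 c2@10 c3@12, authorship 1........2.3
After op 5 (move_left): buffer="cblvqvxvqcec" (len 12), cursors c1@0 c2@9 c3@11, authorship 1........2.3

Answer: 0 9 11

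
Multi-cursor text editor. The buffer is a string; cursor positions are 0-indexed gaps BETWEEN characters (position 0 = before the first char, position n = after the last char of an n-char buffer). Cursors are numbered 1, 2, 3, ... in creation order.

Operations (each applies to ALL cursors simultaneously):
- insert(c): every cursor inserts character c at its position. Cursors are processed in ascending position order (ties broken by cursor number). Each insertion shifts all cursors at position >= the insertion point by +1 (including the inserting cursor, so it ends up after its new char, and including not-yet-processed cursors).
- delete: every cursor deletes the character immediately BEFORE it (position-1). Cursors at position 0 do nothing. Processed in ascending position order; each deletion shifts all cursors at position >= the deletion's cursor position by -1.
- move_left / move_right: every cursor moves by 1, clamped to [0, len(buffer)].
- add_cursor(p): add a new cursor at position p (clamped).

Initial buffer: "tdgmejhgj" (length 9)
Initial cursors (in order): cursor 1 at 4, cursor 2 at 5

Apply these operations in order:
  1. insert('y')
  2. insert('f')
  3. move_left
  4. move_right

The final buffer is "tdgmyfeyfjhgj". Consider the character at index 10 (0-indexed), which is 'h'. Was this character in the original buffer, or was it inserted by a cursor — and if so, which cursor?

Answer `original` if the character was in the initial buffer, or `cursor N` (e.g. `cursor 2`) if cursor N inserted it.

Answer: original

Derivation:
After op 1 (insert('y')): buffer="tdgmyeyjhgj" (len 11), cursors c1@5 c2@7, authorship ....1.2....
After op 2 (insert('f')): buffer="tdgmyfeyfjhgj" (len 13), cursors c1@6 c2@9, authorship ....11.22....
After op 3 (move_left): buffer="tdgmyfeyfjhgj" (len 13), cursors c1@5 c2@8, authorship ....11.22....
After op 4 (move_right): buffer="tdgmyfeyfjhgj" (len 13), cursors c1@6 c2@9, authorship ....11.22....
Authorship (.=original, N=cursor N): . . . . 1 1 . 2 2 . . . .
Index 10: author = original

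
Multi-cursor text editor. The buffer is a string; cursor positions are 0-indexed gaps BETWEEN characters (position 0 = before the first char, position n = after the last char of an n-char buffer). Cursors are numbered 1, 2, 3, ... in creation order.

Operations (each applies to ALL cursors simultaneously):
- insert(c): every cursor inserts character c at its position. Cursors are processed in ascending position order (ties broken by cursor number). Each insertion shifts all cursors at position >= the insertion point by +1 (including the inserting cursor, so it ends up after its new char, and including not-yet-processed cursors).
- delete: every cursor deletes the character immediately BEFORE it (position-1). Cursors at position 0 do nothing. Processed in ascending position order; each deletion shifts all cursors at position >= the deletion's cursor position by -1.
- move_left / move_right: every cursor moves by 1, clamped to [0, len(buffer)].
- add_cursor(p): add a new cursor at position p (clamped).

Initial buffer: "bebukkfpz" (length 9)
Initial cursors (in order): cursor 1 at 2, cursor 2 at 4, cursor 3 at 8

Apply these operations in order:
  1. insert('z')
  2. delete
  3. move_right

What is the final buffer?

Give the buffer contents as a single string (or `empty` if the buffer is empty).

After op 1 (insert('z')): buffer="bezbuzkkfpzz" (len 12), cursors c1@3 c2@6 c3@11, authorship ..1..2....3.
After op 2 (delete): buffer="bebukkfpz" (len 9), cursors c1@2 c2@4 c3@8, authorship .........
After op 3 (move_right): buffer="bebukkfpz" (len 9), cursors c1@3 c2@5 c3@9, authorship .........

Answer: bebukkfpz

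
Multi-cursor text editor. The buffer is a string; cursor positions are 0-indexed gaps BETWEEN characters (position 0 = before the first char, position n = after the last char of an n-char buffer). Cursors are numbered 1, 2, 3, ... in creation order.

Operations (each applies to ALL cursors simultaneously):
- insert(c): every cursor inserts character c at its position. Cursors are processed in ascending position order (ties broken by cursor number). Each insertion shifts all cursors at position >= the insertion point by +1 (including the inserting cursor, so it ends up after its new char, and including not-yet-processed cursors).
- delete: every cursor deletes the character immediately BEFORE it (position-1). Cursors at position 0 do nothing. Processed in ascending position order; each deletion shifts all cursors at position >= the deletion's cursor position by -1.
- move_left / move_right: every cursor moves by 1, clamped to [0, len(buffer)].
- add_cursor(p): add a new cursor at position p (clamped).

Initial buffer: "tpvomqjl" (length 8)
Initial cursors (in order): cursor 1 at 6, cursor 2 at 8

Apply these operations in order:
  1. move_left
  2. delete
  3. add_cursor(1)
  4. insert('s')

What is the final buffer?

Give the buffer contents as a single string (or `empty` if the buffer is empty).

Answer: tspvosqsl

Derivation:
After op 1 (move_left): buffer="tpvomqjl" (len 8), cursors c1@5 c2@7, authorship ........
After op 2 (delete): buffer="tpvoql" (len 6), cursors c1@4 c2@5, authorship ......
After op 3 (add_cursor(1)): buffer="tpvoql" (len 6), cursors c3@1 c1@4 c2@5, authorship ......
After op 4 (insert('s')): buffer="tspvosqsl" (len 9), cursors c3@2 c1@6 c2@8, authorship .3...1.2.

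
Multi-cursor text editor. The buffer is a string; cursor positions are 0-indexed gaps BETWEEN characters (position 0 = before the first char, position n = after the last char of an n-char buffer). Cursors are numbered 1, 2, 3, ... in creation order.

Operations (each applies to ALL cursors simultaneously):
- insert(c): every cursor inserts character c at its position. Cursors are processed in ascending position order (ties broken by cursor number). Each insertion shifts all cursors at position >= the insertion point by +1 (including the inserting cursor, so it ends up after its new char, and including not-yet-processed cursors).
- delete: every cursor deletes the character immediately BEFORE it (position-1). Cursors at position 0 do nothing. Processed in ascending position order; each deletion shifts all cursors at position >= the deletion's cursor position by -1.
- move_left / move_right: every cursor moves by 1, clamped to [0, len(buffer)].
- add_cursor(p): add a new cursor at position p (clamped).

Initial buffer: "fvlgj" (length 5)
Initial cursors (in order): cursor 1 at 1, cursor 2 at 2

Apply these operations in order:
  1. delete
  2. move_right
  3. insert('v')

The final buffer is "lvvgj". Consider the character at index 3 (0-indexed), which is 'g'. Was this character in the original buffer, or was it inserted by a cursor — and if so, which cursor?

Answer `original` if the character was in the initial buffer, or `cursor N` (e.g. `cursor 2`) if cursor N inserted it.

Answer: original

Derivation:
After op 1 (delete): buffer="lgj" (len 3), cursors c1@0 c2@0, authorship ...
After op 2 (move_right): buffer="lgj" (len 3), cursors c1@1 c2@1, authorship ...
After op 3 (insert('v')): buffer="lvvgj" (len 5), cursors c1@3 c2@3, authorship .12..
Authorship (.=original, N=cursor N): . 1 2 . .
Index 3: author = original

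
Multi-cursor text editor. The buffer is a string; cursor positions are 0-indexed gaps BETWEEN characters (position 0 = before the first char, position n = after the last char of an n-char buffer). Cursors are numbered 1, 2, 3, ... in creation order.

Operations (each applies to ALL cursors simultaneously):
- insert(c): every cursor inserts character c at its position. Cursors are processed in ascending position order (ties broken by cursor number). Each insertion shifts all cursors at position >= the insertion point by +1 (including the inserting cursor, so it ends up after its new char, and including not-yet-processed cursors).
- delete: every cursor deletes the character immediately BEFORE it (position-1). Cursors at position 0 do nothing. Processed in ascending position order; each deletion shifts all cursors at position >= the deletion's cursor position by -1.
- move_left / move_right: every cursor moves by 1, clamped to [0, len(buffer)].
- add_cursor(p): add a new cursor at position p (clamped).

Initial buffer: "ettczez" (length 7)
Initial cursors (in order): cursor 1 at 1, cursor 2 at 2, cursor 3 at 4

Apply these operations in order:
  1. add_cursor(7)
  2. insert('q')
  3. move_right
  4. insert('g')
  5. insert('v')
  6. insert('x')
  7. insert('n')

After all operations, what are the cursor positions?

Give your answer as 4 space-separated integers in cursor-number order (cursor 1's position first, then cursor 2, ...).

Answer: 7 13 20 27

Derivation:
After op 1 (add_cursor(7)): buffer="ettczez" (len 7), cursors c1@1 c2@2 c3@4 c4@7, authorship .......
After op 2 (insert('q')): buffer="eqtqtcqzezq" (len 11), cursors c1@2 c2@4 c3@7 c4@11, authorship .1.2..3...4
After op 3 (move_right): buffer="eqtqtcqzezq" (len 11), cursors c1@3 c2@5 c3@8 c4@11, authorship .1.2..3...4
After op 4 (insert('g')): buffer="eqtgqtgcqzgezqg" (len 15), cursors c1@4 c2@7 c3@11 c4@15, authorship .1.12.2.3.3..44
After op 5 (insert('v')): buffer="eqtgvqtgvcqzgvezqgv" (len 19), cursors c1@5 c2@9 c3@14 c4@19, authorship .1.112.22.3.33..444
After op 6 (insert('x')): buffer="eqtgvxqtgvxcqzgvxezqgvx" (len 23), cursors c1@6 c2@11 c3@17 c4@23, authorship .1.1112.222.3.333..4444
After op 7 (insert('n')): buffer="eqtgvxnqtgvxncqzgvxnezqgvxn" (len 27), cursors c1@7 c2@13 c3@20 c4@27, authorship .1.11112.2222.3.3333..44444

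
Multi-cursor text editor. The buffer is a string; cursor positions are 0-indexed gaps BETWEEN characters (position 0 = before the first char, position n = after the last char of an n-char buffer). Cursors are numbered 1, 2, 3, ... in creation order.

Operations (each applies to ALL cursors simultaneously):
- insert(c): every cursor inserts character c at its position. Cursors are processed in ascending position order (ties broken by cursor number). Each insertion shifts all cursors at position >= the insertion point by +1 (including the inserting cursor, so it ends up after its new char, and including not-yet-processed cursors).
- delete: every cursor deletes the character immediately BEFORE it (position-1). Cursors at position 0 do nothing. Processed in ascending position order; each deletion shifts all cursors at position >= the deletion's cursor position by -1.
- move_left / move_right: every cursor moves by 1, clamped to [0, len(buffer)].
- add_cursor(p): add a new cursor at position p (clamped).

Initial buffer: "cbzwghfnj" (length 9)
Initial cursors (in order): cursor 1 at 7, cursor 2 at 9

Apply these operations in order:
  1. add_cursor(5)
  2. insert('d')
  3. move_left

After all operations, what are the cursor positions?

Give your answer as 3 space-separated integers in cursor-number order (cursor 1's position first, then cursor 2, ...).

Answer: 8 11 5

Derivation:
After op 1 (add_cursor(5)): buffer="cbzwghfnj" (len 9), cursors c3@5 c1@7 c2@9, authorship .........
After op 2 (insert('d')): buffer="cbzwgdhfdnjd" (len 12), cursors c3@6 c1@9 c2@12, authorship .....3..1..2
After op 3 (move_left): buffer="cbzwgdhfdnjd" (len 12), cursors c3@5 c1@8 c2@11, authorship .....3..1..2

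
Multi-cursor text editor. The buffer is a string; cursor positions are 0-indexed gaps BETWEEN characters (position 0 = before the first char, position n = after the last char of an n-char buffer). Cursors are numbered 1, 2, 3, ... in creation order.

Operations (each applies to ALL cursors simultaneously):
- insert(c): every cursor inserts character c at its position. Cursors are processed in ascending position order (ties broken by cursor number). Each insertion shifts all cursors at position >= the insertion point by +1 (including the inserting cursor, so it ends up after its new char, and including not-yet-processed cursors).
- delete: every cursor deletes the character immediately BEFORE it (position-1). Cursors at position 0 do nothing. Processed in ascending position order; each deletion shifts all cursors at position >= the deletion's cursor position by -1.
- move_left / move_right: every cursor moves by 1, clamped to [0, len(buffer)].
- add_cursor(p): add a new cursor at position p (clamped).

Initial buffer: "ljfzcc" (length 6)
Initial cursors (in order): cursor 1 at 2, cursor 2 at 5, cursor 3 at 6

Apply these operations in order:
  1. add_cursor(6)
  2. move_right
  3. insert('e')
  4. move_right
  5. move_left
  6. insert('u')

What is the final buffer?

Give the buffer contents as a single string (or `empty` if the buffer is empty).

Answer: ljfeuzcceeuuue

Derivation:
After op 1 (add_cursor(6)): buffer="ljfzcc" (len 6), cursors c1@2 c2@5 c3@6 c4@6, authorship ......
After op 2 (move_right): buffer="ljfzcc" (len 6), cursors c1@3 c2@6 c3@6 c4@6, authorship ......
After op 3 (insert('e')): buffer="ljfezcceee" (len 10), cursors c1@4 c2@10 c3@10 c4@10, authorship ...1...234
After op 4 (move_right): buffer="ljfezcceee" (len 10), cursors c1@5 c2@10 c3@10 c4@10, authorship ...1...234
After op 5 (move_left): buffer="ljfezcceee" (len 10), cursors c1@4 c2@9 c3@9 c4@9, authorship ...1...234
After op 6 (insert('u')): buffer="ljfeuzcceeuuue" (len 14), cursors c1@5 c2@13 c3@13 c4@13, authorship ...11...232344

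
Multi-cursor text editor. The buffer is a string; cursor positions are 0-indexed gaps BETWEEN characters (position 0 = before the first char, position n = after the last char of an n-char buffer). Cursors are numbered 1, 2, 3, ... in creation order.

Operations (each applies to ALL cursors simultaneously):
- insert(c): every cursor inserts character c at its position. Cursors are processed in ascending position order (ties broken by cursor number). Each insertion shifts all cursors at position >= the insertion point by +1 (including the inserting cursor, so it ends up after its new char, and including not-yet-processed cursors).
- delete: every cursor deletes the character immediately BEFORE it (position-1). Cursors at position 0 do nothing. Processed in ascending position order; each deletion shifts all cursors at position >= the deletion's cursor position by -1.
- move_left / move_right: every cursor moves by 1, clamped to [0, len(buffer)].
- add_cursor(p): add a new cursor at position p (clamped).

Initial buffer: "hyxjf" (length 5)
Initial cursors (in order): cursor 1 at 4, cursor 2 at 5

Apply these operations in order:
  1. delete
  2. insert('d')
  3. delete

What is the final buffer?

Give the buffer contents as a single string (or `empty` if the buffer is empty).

After op 1 (delete): buffer="hyx" (len 3), cursors c1@3 c2@3, authorship ...
After op 2 (insert('d')): buffer="hyxdd" (len 5), cursors c1@5 c2@5, authorship ...12
After op 3 (delete): buffer="hyx" (len 3), cursors c1@3 c2@3, authorship ...

Answer: hyx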